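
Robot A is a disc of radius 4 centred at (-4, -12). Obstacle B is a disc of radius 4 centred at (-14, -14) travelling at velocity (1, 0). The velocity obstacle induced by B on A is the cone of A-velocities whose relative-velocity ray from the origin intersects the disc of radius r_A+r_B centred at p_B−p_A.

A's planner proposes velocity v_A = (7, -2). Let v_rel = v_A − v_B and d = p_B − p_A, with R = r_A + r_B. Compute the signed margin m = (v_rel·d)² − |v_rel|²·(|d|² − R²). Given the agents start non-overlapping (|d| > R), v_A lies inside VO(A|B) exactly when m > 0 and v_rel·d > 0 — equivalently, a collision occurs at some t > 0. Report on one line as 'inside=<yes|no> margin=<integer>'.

d = (-10, -2),  |d|² = 104;  R = 4+4 = 8,  c = 104−8² = 40
v_rel = (6, -2),  |v_rel|² = 40;  v_rel·d = (6)·(-10) + (-2)·(-2) = -56
40·t² + 112·t + 40 = 0  ⇒  m = (-56)² − 40·40 = 1536
m = 1536 > 0,  v_rel·d = -56 < 0  ⇒  outside

inside=no margin=1536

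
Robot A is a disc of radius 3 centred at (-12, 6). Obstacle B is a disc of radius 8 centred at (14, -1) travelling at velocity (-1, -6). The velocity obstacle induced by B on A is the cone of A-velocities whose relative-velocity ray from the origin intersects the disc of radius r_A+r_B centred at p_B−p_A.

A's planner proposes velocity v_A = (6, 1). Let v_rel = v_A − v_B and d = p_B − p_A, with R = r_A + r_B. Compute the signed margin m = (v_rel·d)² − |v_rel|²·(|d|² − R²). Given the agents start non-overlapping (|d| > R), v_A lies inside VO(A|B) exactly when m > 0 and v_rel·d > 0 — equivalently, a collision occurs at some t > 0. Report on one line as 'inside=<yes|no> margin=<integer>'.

d = (26, -7),  |d|² = 725;  R = 3+8 = 11,  c = 725−11² = 604
v_rel = (7, 7),  |v_rel|² = 98;  v_rel·d = (7)·(26) + (7)·(-7) = 133
98·t² − 266·t + 604 = 0  ⇒  m = 133² − 98·604 = -41503
m = -41503 < 0,  v_rel·d = 133 > 0  ⇒  outside

inside=no margin=-41503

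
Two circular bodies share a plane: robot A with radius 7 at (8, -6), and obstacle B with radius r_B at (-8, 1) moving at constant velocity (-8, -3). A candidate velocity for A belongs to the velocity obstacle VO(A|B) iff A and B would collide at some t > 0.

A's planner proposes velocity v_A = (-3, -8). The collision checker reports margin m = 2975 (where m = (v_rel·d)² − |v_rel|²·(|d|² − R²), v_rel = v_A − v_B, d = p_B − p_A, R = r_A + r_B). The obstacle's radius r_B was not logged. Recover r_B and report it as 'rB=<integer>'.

m = 2975
d = (-16, 7);  v_rel = (5, -5),  |v_rel|² = 50
v_rel×d = (5)·(7) − (-5)·(-16) = -45
since m = R²·50 − (-45)²:  R² = (2025 + 2975) / 50 = 100
R = √100 = 10  ⇒  r_B = 10 − 7 = 3

rB=3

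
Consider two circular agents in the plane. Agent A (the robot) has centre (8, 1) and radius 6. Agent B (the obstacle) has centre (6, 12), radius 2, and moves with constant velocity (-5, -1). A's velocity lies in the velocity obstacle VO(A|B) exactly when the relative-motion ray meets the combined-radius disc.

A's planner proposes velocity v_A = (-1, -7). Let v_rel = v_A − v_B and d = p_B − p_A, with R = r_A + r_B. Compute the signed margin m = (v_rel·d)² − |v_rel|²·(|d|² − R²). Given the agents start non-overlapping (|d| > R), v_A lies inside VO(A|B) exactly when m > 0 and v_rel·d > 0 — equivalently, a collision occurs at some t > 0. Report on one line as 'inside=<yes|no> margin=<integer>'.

d = (-2, 11),  |d|² = 125;  R = 6+2 = 8,  c = 125−8² = 61
v_rel = (4, -6),  |v_rel|² = 52;  v_rel·d = (4)·(-2) + (-6)·(11) = -74
52·t² + 148·t + 61 = 0  ⇒  m = (-74)² − 52·61 = 2304
m = 2304 > 0,  v_rel·d = -74 < 0  ⇒  outside

inside=no margin=2304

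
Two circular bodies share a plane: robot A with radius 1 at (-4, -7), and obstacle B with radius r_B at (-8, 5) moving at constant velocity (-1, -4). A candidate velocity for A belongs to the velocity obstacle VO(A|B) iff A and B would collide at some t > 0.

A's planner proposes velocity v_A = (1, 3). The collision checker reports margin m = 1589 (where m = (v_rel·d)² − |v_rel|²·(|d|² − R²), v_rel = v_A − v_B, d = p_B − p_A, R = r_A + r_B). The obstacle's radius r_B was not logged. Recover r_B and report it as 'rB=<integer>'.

m = 1589
d = (-4, 12);  v_rel = (2, 7),  |v_rel|² = 53
v_rel×d = (2)·(12) − (7)·(-4) = 52
since m = R²·53 − 52²:  R² = (2704 + 1589) / 53 = 81
R = √81 = 9  ⇒  r_B = 9 − 1 = 8

rB=8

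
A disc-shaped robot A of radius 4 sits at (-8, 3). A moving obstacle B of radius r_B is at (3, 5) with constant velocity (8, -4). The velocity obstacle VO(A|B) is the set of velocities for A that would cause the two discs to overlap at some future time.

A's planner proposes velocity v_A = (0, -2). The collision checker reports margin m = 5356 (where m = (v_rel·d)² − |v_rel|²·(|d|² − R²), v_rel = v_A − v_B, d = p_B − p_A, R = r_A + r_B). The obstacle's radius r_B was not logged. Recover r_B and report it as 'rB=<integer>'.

m = 5356
d = (11, 2);  v_rel = (-8, 2),  |v_rel|² = 68
v_rel×d = (-8)·(2) − (2)·(11) = -38
since m = R²·68 − (-38)²:  R² = (1444 + 5356) / 68 = 100
R = √100 = 10  ⇒  r_B = 10 − 4 = 6

rB=6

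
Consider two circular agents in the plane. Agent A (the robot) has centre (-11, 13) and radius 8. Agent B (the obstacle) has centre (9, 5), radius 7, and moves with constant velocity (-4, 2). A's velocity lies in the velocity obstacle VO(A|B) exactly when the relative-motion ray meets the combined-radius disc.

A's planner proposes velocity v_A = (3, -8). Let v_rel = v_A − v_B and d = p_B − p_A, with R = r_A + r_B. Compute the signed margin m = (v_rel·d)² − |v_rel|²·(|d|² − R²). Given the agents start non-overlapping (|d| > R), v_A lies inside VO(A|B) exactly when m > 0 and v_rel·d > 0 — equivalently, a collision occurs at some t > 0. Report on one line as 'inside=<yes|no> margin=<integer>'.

d = (20, -8),  |d|² = 464;  R = 8+7 = 15,  c = 464−15² = 239
v_rel = (7, -10),  |v_rel|² = 149;  v_rel·d = (7)·(20) + (-10)·(-8) = 220
149·t² − 440·t + 239 = 0  ⇒  m = 220² − 149·239 = 12789
m = 12789 > 0,  v_rel·d = 220 > 0  ⇒  inside

inside=yes margin=12789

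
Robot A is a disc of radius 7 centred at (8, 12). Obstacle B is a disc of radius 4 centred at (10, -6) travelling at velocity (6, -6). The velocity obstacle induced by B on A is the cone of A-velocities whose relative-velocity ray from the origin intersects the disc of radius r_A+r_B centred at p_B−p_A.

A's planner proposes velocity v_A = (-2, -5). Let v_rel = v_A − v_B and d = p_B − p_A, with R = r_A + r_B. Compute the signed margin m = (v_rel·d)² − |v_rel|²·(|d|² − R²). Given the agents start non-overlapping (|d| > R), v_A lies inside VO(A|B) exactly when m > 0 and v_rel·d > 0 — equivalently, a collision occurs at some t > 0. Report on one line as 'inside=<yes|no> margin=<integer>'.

d = (2, -18),  |d|² = 328;  R = 7+4 = 11,  c = 328−11² = 207
v_rel = (-8, 1),  |v_rel|² = 65;  v_rel·d = (-8)·(2) + (1)·(-18) = -34
65·t² + 68·t + 207 = 0  ⇒  m = (-34)² − 65·207 = -12299
m = -12299 < 0,  v_rel·d = -34 < 0  ⇒  outside

inside=no margin=-12299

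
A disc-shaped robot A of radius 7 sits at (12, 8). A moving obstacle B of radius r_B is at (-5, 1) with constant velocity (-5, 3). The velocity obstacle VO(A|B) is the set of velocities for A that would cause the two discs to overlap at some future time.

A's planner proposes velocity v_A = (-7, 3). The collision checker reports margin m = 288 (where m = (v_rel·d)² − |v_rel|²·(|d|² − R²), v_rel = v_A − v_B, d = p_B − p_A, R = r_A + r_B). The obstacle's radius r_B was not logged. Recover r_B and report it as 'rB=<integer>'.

m = 288
d = (-17, -7);  v_rel = (-2, 0),  |v_rel|² = 4
v_rel×d = (-2)·(-7) − (0)·(-17) = 14
since m = R²·4 − 14²:  R² = (196 + 288) / 4 = 121
R = √121 = 11  ⇒  r_B = 11 − 7 = 4

rB=4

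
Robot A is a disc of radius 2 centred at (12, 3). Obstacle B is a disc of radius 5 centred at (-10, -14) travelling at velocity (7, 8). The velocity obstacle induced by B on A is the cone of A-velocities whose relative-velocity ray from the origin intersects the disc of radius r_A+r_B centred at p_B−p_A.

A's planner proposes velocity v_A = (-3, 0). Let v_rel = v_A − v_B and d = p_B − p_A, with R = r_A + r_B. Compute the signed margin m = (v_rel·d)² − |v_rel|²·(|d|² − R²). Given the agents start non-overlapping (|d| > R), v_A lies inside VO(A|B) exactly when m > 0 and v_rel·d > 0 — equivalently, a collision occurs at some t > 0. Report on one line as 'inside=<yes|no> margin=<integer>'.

d = (-22, -17),  |d|² = 773;  R = 2+5 = 7,  c = 773−7² = 724
v_rel = (-10, -8),  |v_rel|² = 164;  v_rel·d = (-10)·(-22) + (-8)·(-17) = 356
164·t² − 712·t + 724 = 0  ⇒  m = 356² − 164·724 = 8000
m = 8000 > 0,  v_rel·d = 356 > 0  ⇒  inside

inside=yes margin=8000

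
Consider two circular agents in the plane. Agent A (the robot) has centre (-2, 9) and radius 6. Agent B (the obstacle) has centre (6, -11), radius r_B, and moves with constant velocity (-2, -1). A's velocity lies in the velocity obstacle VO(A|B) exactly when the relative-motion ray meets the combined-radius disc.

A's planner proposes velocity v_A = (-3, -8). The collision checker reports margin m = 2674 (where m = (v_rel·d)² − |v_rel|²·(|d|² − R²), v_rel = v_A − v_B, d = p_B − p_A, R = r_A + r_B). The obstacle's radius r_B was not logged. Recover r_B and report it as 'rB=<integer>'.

m = 2674
d = (8, -20);  v_rel = (-1, -7),  |v_rel|² = 50
v_rel×d = (-1)·(-20) − (-7)·(8) = 76
since m = R²·50 − 76²:  R² = (5776 + 2674) / 50 = 169
R = √169 = 13  ⇒  r_B = 13 − 6 = 7

rB=7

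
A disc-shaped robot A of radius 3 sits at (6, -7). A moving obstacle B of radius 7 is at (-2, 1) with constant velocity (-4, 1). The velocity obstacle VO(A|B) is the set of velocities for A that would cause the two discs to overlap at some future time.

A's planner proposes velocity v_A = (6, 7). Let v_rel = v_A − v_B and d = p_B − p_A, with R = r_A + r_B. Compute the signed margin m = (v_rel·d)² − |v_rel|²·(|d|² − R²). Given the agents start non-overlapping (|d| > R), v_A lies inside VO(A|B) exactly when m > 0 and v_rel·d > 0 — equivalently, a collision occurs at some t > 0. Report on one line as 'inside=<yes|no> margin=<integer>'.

d = (-8, 8),  |d|² = 128;  R = 3+7 = 10,  c = 128−10² = 28
v_rel = (10, 6),  |v_rel|² = 136;  v_rel·d = (10)·(-8) + (6)·(8) = -32
136·t² + 64·t + 28 = 0  ⇒  m = (-32)² − 136·28 = -2784
m = -2784 < 0,  v_rel·d = -32 < 0  ⇒  outside

inside=no margin=-2784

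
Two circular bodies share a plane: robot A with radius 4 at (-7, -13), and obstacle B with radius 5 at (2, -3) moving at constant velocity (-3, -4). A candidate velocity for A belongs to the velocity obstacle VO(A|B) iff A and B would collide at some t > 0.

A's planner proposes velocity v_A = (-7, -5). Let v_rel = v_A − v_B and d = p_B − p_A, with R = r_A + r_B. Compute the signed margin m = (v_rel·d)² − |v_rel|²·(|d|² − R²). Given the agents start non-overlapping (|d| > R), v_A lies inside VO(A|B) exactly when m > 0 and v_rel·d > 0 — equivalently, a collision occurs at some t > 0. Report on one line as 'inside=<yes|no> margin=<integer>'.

d = (9, 10),  |d|² = 181;  R = 4+5 = 9,  c = 181−9² = 100
v_rel = (-4, -1),  |v_rel|² = 17;  v_rel·d = (-4)·(9) + (-1)·(10) = -46
17·t² + 92·t + 100 = 0  ⇒  m = (-46)² − 17·100 = 416
m = 416 > 0,  v_rel·d = -46 < 0  ⇒  outside

inside=no margin=416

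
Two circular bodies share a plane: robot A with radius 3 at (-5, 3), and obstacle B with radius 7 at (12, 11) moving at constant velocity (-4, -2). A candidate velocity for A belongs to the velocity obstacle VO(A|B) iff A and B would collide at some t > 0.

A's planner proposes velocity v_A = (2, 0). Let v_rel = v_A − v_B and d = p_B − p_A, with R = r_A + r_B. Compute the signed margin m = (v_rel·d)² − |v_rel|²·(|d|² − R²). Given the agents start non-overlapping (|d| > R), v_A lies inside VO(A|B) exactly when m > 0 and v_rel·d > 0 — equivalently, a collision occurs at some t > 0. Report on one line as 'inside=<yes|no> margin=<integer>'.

d = (17, 8),  |d|² = 353;  R = 3+7 = 10,  c = 353−10² = 253
v_rel = (6, 2),  |v_rel|² = 40;  v_rel·d = (6)·(17) + (2)·(8) = 118
40·t² − 236·t + 253 = 0  ⇒  m = 118² − 40·253 = 3804
m = 3804 > 0,  v_rel·d = 118 > 0  ⇒  inside

inside=yes margin=3804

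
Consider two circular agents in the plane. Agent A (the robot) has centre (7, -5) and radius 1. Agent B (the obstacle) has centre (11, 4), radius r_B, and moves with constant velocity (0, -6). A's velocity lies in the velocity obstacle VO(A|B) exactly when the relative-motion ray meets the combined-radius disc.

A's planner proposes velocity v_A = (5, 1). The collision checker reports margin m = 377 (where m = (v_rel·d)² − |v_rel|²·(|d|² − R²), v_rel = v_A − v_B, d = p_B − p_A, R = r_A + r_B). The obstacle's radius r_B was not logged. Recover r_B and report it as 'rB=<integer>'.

m = 377
d = (4, 9);  v_rel = (5, 7),  |v_rel|² = 74
v_rel×d = (5)·(9) − (7)·(4) = 17
since m = R²·74 − 17²:  R² = (289 + 377) / 74 = 9
R = √9 = 3  ⇒  r_B = 3 − 1 = 2

rB=2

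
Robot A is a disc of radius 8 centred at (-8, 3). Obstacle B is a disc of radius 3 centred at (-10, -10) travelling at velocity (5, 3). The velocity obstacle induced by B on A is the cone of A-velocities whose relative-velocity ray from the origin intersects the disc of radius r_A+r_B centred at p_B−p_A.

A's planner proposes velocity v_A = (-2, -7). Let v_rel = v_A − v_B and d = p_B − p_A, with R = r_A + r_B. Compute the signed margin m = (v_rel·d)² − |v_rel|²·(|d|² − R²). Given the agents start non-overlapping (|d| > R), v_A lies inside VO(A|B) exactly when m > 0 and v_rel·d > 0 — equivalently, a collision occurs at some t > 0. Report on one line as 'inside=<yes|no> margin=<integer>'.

d = (-2, -13),  |d|² = 173;  R = 8+3 = 11,  c = 173−11² = 52
v_rel = (-7, -10),  |v_rel|² = 149;  v_rel·d = (-7)·(-2) + (-10)·(-13) = 144
149·t² − 288·t + 52 = 0  ⇒  m = 144² − 149·52 = 12988
m = 12988 > 0,  v_rel·d = 144 > 0  ⇒  inside

inside=yes margin=12988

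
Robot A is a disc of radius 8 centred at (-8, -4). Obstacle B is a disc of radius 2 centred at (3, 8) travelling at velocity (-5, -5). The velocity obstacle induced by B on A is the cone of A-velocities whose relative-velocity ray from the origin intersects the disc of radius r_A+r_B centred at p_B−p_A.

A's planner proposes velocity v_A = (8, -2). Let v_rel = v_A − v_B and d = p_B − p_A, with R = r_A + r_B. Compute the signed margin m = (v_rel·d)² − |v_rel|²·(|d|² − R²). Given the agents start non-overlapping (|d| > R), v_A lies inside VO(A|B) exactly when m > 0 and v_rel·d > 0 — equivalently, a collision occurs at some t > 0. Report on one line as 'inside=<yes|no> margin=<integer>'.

d = (11, 12),  |d|² = 265;  R = 8+2 = 10,  c = 265−10² = 165
v_rel = (13, 3),  |v_rel|² = 178;  v_rel·d = (13)·(11) + (3)·(12) = 179
178·t² − 358·t + 165 = 0  ⇒  m = 179² − 178·165 = 2671
m = 2671 > 0,  v_rel·d = 179 > 0  ⇒  inside

inside=yes margin=2671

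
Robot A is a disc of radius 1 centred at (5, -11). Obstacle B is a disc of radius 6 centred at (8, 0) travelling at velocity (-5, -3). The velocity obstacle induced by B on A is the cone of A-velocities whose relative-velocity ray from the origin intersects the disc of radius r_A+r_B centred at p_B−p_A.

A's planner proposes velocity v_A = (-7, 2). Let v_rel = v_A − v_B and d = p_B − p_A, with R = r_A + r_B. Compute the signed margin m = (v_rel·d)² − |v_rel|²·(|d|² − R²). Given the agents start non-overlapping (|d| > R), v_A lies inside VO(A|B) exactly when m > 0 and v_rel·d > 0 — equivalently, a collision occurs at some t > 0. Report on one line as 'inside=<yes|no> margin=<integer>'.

d = (3, 11),  |d|² = 130;  R = 1+6 = 7,  c = 130−7² = 81
v_rel = (-2, 5),  |v_rel|² = 29;  v_rel·d = (-2)·(3) + (5)·(11) = 49
29·t² − 98·t + 81 = 0  ⇒  m = 49² − 29·81 = 52
m = 52 > 0,  v_rel·d = 49 > 0  ⇒  inside

inside=yes margin=52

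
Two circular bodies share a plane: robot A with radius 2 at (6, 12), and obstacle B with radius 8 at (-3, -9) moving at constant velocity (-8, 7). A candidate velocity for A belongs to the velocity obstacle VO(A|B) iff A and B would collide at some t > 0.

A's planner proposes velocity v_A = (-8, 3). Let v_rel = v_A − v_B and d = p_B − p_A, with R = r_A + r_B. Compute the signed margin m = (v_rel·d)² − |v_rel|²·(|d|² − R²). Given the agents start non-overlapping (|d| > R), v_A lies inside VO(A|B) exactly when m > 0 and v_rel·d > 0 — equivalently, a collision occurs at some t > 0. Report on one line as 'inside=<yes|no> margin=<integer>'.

d = (-9, -21),  |d|² = 522;  R = 2+8 = 10,  c = 522−10² = 422
v_rel = (0, -4),  |v_rel|² = 16;  v_rel·d = (0)·(-9) + (-4)·(-21) = 84
16·t² − 168·t + 422 = 0  ⇒  m = 84² − 16·422 = 304
m = 304 > 0,  v_rel·d = 84 > 0  ⇒  inside

inside=yes margin=304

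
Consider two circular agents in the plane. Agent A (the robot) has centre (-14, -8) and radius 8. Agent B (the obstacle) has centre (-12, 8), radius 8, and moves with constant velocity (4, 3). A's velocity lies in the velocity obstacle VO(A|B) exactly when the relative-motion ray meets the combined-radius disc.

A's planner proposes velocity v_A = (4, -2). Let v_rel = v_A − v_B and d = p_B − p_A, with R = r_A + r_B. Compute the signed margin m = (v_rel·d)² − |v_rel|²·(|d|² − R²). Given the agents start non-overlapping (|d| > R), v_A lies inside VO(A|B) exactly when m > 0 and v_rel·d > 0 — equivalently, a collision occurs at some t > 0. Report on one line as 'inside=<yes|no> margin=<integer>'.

d = (2, 16),  |d|² = 260;  R = 8+8 = 16,  c = 260−16² = 4
v_rel = (0, -5),  |v_rel|² = 25;  v_rel·d = (0)·(2) + (-5)·(16) = -80
25·t² + 160·t + 4 = 0  ⇒  m = (-80)² − 25·4 = 6300
m = 6300 > 0,  v_rel·d = -80 < 0  ⇒  outside

inside=no margin=6300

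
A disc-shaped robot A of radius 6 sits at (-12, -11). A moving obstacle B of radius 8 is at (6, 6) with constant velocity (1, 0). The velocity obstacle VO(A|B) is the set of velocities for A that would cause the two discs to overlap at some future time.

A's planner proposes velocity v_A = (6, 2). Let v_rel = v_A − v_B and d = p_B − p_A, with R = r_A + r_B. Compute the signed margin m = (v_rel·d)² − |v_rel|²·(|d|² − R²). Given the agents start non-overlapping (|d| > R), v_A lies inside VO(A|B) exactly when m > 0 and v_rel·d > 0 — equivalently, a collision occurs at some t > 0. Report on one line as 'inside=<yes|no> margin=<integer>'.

d = (18, 17),  |d|² = 613;  R = 6+8 = 14,  c = 613−14² = 417
v_rel = (5, 2),  |v_rel|² = 29;  v_rel·d = (5)·(18) + (2)·(17) = 124
29·t² − 248·t + 417 = 0  ⇒  m = 124² − 29·417 = 3283
m = 3283 > 0,  v_rel·d = 124 > 0  ⇒  inside

inside=yes margin=3283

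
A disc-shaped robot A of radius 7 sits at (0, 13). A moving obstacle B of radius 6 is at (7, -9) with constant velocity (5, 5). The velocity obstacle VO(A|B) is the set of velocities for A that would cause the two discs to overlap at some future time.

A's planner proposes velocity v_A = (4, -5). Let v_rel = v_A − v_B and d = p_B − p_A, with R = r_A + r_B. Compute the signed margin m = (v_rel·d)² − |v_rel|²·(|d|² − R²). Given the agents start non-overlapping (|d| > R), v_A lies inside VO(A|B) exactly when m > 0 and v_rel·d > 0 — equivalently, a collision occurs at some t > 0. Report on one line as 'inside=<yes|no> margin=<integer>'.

d = (7, -22),  |d|² = 533;  R = 7+6 = 13,  c = 533−13² = 364
v_rel = (-1, -10),  |v_rel|² = 101;  v_rel·d = (-1)·(7) + (-10)·(-22) = 213
101·t² − 426·t + 364 = 0  ⇒  m = 213² − 101·364 = 8605
m = 8605 > 0,  v_rel·d = 213 > 0  ⇒  inside

inside=yes margin=8605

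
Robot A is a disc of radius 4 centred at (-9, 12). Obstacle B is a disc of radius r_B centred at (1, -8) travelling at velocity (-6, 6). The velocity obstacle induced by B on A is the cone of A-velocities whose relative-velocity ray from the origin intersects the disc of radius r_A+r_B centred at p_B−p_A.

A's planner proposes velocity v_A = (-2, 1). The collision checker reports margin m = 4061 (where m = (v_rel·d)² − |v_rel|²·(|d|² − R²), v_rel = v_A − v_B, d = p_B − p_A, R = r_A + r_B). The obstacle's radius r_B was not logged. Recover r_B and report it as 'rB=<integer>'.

m = 4061
d = (10, -20);  v_rel = (4, -5),  |v_rel|² = 41
v_rel×d = (4)·(-20) − (-5)·(10) = -30
since m = R²·41 − (-30)²:  R² = (900 + 4061) / 41 = 121
R = √121 = 11  ⇒  r_B = 11 − 4 = 7

rB=7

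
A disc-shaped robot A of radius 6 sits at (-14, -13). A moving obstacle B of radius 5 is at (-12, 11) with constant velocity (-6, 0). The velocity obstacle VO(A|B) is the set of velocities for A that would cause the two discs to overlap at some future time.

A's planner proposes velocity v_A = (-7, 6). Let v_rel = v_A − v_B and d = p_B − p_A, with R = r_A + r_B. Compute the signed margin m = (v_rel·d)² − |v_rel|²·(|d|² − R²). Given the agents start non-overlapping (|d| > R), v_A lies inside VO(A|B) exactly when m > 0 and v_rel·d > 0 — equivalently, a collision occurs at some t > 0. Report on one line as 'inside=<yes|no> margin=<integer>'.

d = (2, 24),  |d|² = 580;  R = 6+5 = 11,  c = 580−11² = 459
v_rel = (-1, 6),  |v_rel|² = 37;  v_rel·d = (-1)·(2) + (6)·(24) = 142
37·t² − 284·t + 459 = 0  ⇒  m = 142² − 37·459 = 3181
m = 3181 > 0,  v_rel·d = 142 > 0  ⇒  inside

inside=yes margin=3181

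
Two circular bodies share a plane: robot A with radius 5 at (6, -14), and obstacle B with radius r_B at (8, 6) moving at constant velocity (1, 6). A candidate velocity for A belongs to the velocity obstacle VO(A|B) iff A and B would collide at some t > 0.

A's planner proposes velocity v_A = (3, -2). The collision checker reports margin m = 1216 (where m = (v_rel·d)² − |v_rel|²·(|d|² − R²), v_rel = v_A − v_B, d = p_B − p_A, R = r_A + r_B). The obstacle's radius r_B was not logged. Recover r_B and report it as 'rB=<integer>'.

m = 1216
d = (2, 20);  v_rel = (2, -8),  |v_rel|² = 68
v_rel×d = (2)·(20) − (-8)·(2) = 56
since m = R²·68 − 56²:  R² = (3136 + 1216) / 68 = 64
R = √64 = 8  ⇒  r_B = 8 − 5 = 3

rB=3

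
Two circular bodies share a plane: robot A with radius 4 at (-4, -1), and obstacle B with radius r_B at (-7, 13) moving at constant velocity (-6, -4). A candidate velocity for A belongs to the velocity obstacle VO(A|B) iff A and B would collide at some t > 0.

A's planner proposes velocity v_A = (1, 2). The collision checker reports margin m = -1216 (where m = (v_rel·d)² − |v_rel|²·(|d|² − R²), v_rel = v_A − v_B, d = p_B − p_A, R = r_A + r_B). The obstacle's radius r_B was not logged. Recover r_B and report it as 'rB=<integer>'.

m = -1216
d = (-3, 14);  v_rel = (7, 6),  |v_rel|² = 85
v_rel×d = (7)·(14) − (6)·(-3) = 116
since m = R²·85 − 116²:  R² = (13456 + -1216) / 85 = 144
R = √144 = 12  ⇒  r_B = 12 − 4 = 8

rB=8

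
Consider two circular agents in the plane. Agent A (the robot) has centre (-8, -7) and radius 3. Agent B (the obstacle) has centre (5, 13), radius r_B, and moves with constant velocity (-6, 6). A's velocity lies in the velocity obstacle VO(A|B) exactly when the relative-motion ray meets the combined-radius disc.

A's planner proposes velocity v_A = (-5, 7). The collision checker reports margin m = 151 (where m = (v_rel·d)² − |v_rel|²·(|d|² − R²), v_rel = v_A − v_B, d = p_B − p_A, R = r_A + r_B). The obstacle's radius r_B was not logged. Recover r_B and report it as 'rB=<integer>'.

m = 151
d = (13, 20);  v_rel = (1, 1),  |v_rel|² = 2
v_rel×d = (1)·(20) − (1)·(13) = 7
since m = R²·2 − 7²:  R² = (49 + 151) / 2 = 100
R = √100 = 10  ⇒  r_B = 10 − 3 = 7

rB=7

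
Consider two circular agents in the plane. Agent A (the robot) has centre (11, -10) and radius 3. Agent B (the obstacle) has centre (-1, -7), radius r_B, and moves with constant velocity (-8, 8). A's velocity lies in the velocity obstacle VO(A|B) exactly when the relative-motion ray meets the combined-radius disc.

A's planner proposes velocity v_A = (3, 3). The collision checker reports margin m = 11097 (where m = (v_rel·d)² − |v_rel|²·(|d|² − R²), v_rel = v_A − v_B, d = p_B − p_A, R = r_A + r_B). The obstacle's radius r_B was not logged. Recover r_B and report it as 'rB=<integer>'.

m = 11097
d = (-12, 3);  v_rel = (11, -5),  |v_rel|² = 146
v_rel×d = (11)·(3) − (-5)·(-12) = -27
since m = R²·146 − (-27)²:  R² = (729 + 11097) / 146 = 81
R = √81 = 9  ⇒  r_B = 9 − 3 = 6

rB=6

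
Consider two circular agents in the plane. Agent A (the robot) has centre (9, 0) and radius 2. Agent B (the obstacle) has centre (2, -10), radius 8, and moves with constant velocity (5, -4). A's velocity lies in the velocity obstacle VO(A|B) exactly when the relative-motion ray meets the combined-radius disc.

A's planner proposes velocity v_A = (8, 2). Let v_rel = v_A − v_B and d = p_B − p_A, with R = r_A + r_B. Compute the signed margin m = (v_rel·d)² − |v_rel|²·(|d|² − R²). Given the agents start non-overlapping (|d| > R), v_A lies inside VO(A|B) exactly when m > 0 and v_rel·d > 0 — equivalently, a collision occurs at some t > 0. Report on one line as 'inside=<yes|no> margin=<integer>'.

d = (-7, -10),  |d|² = 149;  R = 2+8 = 10,  c = 149−10² = 49
v_rel = (3, 6),  |v_rel|² = 45;  v_rel·d = (3)·(-7) + (6)·(-10) = -81
45·t² + 162·t + 49 = 0  ⇒  m = (-81)² − 45·49 = 4356
m = 4356 > 0,  v_rel·d = -81 < 0  ⇒  outside

inside=no margin=4356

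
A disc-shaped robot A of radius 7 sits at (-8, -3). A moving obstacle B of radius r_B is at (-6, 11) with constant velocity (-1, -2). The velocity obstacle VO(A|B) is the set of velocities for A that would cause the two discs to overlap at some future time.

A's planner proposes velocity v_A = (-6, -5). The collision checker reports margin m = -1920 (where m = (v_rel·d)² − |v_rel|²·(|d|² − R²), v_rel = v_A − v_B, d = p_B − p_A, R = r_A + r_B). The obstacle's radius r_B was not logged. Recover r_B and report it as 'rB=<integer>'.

m = -1920
d = (2, 14);  v_rel = (-5, -3),  |v_rel|² = 34
v_rel×d = (-5)·(14) − (-3)·(2) = -64
since m = R²·34 − (-64)²:  R² = (4096 + -1920) / 34 = 64
R = √64 = 8  ⇒  r_B = 8 − 7 = 1

rB=1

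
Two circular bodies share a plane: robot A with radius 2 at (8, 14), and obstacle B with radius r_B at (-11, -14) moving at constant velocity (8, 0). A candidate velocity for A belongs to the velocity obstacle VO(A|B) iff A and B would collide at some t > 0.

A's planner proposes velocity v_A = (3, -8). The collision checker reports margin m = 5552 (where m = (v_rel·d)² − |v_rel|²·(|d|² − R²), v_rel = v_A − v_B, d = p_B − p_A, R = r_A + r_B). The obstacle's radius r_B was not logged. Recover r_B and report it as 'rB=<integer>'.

m = 5552
d = (-19, -28);  v_rel = (-5, -8),  |v_rel|² = 89
v_rel×d = (-5)·(-28) − (-8)·(-19) = -12
since m = R²·89 − (-12)²:  R² = (144 + 5552) / 89 = 64
R = √64 = 8  ⇒  r_B = 8 − 2 = 6

rB=6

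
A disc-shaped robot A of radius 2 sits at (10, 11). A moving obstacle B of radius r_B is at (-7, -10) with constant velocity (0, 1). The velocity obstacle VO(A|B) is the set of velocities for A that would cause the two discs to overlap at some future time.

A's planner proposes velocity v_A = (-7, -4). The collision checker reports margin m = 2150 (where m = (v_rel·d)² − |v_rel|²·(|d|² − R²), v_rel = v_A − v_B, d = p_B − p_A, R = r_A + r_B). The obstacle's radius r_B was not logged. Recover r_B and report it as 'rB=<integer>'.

m = 2150
d = (-17, -21);  v_rel = (-7, -5),  |v_rel|² = 74
v_rel×d = (-7)·(-21) − (-5)·(-17) = 62
since m = R²·74 − 62²:  R² = (3844 + 2150) / 74 = 81
R = √81 = 9  ⇒  r_B = 9 − 2 = 7

rB=7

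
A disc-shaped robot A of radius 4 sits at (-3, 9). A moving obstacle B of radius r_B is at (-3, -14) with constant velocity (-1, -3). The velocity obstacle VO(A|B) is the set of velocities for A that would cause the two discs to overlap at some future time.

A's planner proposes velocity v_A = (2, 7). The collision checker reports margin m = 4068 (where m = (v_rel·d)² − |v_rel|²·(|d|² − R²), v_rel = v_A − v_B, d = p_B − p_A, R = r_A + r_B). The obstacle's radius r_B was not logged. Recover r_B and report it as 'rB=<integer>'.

m = 4068
d = (0, -23);  v_rel = (3, 10),  |v_rel|² = 109
v_rel×d = (3)·(-23) − (10)·(0) = -69
since m = R²·109 − (-69)²:  R² = (4761 + 4068) / 109 = 81
R = √81 = 9  ⇒  r_B = 9 − 4 = 5

rB=5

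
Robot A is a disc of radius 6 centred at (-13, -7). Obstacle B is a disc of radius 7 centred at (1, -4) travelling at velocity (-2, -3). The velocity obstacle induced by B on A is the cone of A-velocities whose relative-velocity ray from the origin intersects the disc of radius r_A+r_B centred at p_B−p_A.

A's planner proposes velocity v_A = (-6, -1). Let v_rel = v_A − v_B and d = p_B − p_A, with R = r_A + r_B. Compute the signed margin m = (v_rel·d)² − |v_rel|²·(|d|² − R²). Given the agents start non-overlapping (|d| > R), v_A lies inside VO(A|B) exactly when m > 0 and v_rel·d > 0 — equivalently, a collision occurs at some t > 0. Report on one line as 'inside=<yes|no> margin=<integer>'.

d = (14, 3),  |d|² = 205;  R = 6+7 = 13,  c = 205−13² = 36
v_rel = (-4, 2),  |v_rel|² = 20;  v_rel·d = (-4)·(14) + (2)·(3) = -50
20·t² + 100·t + 36 = 0  ⇒  m = (-50)² − 20·36 = 1780
m = 1780 > 0,  v_rel·d = -50 < 0  ⇒  outside

inside=no margin=1780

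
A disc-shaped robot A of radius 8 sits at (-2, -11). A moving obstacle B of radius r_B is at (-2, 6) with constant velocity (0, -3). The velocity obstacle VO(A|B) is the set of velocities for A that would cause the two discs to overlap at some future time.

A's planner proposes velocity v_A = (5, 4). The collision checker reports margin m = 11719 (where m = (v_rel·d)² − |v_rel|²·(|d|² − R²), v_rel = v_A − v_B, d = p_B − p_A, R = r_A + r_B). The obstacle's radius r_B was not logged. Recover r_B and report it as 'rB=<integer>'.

m = 11719
d = (0, 17);  v_rel = (5, 7),  |v_rel|² = 74
v_rel×d = (5)·(17) − (7)·(0) = 85
since m = R²·74 − 85²:  R² = (7225 + 11719) / 74 = 256
R = √256 = 16  ⇒  r_B = 16 − 8 = 8

rB=8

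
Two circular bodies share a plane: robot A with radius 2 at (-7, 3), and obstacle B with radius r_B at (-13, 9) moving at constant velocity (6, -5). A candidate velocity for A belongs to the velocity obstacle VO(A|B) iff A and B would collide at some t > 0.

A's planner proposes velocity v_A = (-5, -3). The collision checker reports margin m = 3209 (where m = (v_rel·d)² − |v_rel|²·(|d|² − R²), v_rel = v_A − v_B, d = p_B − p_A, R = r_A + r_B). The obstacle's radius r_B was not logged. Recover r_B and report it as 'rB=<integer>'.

m = 3209
d = (-6, 6);  v_rel = (-11, 2),  |v_rel|² = 125
v_rel×d = (-11)·(6) − (2)·(-6) = -54
since m = R²·125 − (-54)²:  R² = (2916 + 3209) / 125 = 49
R = √49 = 7  ⇒  r_B = 7 − 2 = 5

rB=5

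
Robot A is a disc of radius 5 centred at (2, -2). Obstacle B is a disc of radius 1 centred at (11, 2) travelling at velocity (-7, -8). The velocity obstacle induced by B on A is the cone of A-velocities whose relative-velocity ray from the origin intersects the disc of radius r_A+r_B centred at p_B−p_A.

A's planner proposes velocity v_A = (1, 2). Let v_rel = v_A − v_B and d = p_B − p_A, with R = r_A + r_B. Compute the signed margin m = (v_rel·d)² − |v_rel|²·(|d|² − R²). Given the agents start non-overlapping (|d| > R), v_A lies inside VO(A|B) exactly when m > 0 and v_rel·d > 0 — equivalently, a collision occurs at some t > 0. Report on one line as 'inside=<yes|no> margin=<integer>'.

d = (9, 4),  |d|² = 97;  R = 5+1 = 6,  c = 97−6² = 61
v_rel = (8, 10),  |v_rel|² = 164;  v_rel·d = (8)·(9) + (10)·(4) = 112
164·t² − 224·t + 61 = 0  ⇒  m = 112² − 164·61 = 2540
m = 2540 > 0,  v_rel·d = 112 > 0  ⇒  inside

inside=yes margin=2540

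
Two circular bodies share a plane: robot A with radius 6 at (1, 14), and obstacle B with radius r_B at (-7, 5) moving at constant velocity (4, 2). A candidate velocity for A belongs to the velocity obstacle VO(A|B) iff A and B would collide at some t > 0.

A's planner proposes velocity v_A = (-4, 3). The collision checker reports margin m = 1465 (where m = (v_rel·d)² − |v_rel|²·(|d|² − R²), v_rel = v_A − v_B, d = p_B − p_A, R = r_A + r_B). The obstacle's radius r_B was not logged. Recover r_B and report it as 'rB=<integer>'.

m = 1465
d = (-8, -9);  v_rel = (-8, 1),  |v_rel|² = 65
v_rel×d = (-8)·(-9) − (1)·(-8) = 80
since m = R²·65 − 80²:  R² = (6400 + 1465) / 65 = 121
R = √121 = 11  ⇒  r_B = 11 − 6 = 5

rB=5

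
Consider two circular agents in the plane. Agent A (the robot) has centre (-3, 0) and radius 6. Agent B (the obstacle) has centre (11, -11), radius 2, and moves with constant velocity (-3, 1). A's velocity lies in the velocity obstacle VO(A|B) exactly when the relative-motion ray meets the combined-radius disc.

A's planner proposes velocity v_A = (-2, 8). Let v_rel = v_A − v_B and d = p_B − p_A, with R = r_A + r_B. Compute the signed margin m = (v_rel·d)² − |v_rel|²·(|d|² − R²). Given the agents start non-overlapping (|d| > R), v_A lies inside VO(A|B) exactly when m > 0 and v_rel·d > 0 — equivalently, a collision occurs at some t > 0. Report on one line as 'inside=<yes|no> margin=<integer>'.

d = (14, -11),  |d|² = 317;  R = 6+2 = 8,  c = 317−8² = 253
v_rel = (1, 7),  |v_rel|² = 50;  v_rel·d = (1)·(14) + (7)·(-11) = -63
50·t² + 126·t + 253 = 0  ⇒  m = (-63)² − 50·253 = -8681
m = -8681 < 0,  v_rel·d = -63 < 0  ⇒  outside

inside=no margin=-8681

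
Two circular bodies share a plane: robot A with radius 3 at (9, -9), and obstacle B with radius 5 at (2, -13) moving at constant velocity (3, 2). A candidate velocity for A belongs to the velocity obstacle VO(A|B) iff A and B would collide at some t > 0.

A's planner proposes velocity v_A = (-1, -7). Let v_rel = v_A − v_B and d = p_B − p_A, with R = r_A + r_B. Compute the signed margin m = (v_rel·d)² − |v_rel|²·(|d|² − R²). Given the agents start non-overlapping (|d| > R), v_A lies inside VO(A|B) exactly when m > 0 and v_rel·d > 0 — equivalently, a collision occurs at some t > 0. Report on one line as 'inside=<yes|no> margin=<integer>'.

d = (-7, -4),  |d|² = 65;  R = 3+5 = 8,  c = 65−8² = 1
v_rel = (-4, -9),  |v_rel|² = 97;  v_rel·d = (-4)·(-7) + (-9)·(-4) = 64
97·t² − 128·t + 1 = 0  ⇒  m = 64² − 97·1 = 3999
m = 3999 > 0,  v_rel·d = 64 > 0  ⇒  inside

inside=yes margin=3999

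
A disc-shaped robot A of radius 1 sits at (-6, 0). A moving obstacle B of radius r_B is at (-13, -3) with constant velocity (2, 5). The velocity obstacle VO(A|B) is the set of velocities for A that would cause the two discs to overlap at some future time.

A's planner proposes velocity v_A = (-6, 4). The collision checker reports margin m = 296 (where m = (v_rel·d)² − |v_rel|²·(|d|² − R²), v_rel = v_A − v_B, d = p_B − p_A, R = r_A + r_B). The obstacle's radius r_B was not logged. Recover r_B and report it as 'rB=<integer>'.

m = 296
d = (-7, -3);  v_rel = (-8, -1),  |v_rel|² = 65
v_rel×d = (-8)·(-3) − (-1)·(-7) = 17
since m = R²·65 − 17²:  R² = (289 + 296) / 65 = 9
R = √9 = 3  ⇒  r_B = 3 − 1 = 2

rB=2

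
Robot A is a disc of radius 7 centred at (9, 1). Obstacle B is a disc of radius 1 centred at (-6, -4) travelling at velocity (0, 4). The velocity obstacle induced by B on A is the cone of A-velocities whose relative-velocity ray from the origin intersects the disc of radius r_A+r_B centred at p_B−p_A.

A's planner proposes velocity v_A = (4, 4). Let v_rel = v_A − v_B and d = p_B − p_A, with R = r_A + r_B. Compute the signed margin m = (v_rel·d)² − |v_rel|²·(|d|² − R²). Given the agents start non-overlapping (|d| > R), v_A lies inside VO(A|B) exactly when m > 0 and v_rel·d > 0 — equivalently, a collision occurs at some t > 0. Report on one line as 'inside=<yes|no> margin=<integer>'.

d = (-15, -5),  |d|² = 250;  R = 7+1 = 8,  c = 250−8² = 186
v_rel = (4, 0),  |v_rel|² = 16;  v_rel·d = (4)·(-15) + (0)·(-5) = -60
16·t² + 120·t + 186 = 0  ⇒  m = (-60)² − 16·186 = 624
m = 624 > 0,  v_rel·d = -60 < 0  ⇒  outside

inside=no margin=624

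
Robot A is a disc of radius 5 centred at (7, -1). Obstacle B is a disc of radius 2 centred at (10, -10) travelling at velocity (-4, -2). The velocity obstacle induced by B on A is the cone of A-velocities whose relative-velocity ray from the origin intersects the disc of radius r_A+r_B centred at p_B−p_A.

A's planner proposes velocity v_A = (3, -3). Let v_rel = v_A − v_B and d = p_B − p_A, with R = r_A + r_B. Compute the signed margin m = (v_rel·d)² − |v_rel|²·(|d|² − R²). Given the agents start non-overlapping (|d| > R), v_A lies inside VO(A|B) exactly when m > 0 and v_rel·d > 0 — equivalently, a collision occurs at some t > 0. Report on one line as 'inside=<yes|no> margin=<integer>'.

d = (3, -9),  |d|² = 90;  R = 5+2 = 7,  c = 90−7² = 41
v_rel = (7, -1),  |v_rel|² = 50;  v_rel·d = (7)·(3) + (-1)·(-9) = 30
50·t² − 60·t + 41 = 0  ⇒  m = 30² − 50·41 = -1150
m = -1150 < 0,  v_rel·d = 30 > 0  ⇒  outside

inside=no margin=-1150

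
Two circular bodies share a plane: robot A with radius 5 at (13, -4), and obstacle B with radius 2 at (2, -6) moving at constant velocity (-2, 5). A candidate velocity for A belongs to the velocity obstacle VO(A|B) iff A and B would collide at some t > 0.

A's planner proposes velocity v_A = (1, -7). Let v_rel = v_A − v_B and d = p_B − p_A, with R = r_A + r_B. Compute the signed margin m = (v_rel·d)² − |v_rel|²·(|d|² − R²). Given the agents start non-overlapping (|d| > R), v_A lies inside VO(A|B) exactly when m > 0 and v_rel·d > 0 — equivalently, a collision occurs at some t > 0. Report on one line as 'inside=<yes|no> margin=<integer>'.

d = (-11, -2),  |d|² = 125;  R = 5+2 = 7,  c = 125−7² = 76
v_rel = (3, -12),  |v_rel|² = 153;  v_rel·d = (3)·(-11) + (-12)·(-2) = -9
153·t² + 18·t + 76 = 0  ⇒  m = (-9)² − 153·76 = -11547
m = -11547 < 0,  v_rel·d = -9 < 0  ⇒  outside

inside=no margin=-11547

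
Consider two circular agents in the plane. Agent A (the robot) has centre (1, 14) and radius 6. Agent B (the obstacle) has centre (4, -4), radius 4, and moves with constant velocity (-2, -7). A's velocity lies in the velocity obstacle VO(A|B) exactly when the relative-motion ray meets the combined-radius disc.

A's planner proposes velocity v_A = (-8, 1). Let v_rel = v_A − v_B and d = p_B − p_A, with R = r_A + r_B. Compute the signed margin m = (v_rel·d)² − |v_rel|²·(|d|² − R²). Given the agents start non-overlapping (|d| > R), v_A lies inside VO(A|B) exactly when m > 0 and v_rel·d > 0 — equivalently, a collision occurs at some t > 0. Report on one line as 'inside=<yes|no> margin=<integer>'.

d = (3, -18),  |d|² = 333;  R = 6+4 = 10,  c = 333−10² = 233
v_rel = (-6, 8),  |v_rel|² = 100;  v_rel·d = (-6)·(3) + (8)·(-18) = -162
100·t² + 324·t + 233 = 0  ⇒  m = (-162)² − 100·233 = 2944
m = 2944 > 0,  v_rel·d = -162 < 0  ⇒  outside

inside=no margin=2944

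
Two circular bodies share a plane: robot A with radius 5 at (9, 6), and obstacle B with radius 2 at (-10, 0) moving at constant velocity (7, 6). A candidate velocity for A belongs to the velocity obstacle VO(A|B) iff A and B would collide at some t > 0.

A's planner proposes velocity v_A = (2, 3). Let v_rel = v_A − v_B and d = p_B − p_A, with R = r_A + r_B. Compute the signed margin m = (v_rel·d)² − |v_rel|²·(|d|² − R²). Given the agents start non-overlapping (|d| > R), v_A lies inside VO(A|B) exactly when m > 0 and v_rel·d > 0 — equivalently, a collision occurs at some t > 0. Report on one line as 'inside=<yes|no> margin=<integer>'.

d = (-19, -6),  |d|² = 397;  R = 5+2 = 7,  c = 397−7² = 348
v_rel = (-5, -3),  |v_rel|² = 34;  v_rel·d = (-5)·(-19) + (-3)·(-6) = 113
34·t² − 226·t + 348 = 0  ⇒  m = 113² − 34·348 = 937
m = 937 > 0,  v_rel·d = 113 > 0  ⇒  inside

inside=yes margin=937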